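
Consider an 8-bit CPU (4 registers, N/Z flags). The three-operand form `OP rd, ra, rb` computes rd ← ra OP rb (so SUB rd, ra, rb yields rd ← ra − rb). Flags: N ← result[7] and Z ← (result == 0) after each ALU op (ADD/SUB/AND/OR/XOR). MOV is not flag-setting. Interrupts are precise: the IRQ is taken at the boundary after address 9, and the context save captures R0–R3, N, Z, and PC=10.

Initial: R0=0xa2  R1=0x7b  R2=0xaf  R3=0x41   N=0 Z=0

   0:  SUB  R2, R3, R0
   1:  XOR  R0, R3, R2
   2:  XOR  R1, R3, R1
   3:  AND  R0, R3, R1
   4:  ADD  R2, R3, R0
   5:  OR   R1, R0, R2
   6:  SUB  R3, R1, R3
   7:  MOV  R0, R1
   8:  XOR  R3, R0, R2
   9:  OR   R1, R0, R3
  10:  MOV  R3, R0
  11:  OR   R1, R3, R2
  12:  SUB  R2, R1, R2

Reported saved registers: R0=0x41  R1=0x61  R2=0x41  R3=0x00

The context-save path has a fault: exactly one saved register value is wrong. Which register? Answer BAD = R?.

after  0: R0=0xa2 R1=0x7b R2=0x9f R3=0x41  N=1 Z=0
after  1: R0=0xde R1=0x7b R2=0x9f R3=0x41  N=1 Z=0
after  2: R0=0xde R1=0x3a R2=0x9f R3=0x41  N=0 Z=0
after  3: R0=0x00 R1=0x3a R2=0x9f R3=0x41  N=0 Z=1
after  4: R0=0x00 R1=0x3a R2=0x41 R3=0x41  N=0 Z=0
after  5: R0=0x00 R1=0x41 R2=0x41 R3=0x41  N=0 Z=0
after  6: R0=0x00 R1=0x41 R2=0x41 R3=0x00  N=0 Z=1
after  7: R0=0x41 R1=0x41 R2=0x41 R3=0x00  N=0 Z=1
after  8: R0=0x41 R1=0x41 R2=0x41 R3=0x00  N=0 Z=1
after  9: R0=0x41 R1=0x41 R2=0x41 R3=0x00  N=0 Z=0
-- IRQ taken; context saved, return-PC = 10 --
mismatch: R1: reported 0x61 vs actual 0x41

BAD = R1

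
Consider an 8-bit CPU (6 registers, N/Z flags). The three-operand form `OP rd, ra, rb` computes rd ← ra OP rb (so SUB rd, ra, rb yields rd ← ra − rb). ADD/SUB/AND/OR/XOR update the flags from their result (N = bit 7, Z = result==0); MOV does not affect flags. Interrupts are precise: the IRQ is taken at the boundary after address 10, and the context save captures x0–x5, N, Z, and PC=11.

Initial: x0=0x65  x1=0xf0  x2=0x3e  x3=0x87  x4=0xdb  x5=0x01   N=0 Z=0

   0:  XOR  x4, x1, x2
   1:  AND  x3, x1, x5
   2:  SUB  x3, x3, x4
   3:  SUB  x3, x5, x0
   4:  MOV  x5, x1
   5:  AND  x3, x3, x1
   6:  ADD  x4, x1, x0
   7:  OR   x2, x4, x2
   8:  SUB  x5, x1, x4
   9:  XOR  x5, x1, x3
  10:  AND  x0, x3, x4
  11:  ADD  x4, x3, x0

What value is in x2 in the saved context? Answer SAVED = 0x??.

SAVED = 0x7f

after  0: x0=0x65 x1=0xf0 x2=0x3e x3=0x87 x4=0xce x5=0x01  N=1 Z=0
after  1: x0=0x65 x1=0xf0 x2=0x3e x3=0x00 x4=0xce x5=0x01  N=0 Z=1
after  2: x0=0x65 x1=0xf0 x2=0x3e x3=0x32 x4=0xce x5=0x01  N=0 Z=0
after  3: x0=0x65 x1=0xf0 x2=0x3e x3=0x9c x4=0xce x5=0x01  N=1 Z=0
after  4: x0=0x65 x1=0xf0 x2=0x3e x3=0x9c x4=0xce x5=0xf0  N=1 Z=0
after  5: x0=0x65 x1=0xf0 x2=0x3e x3=0x90 x4=0xce x5=0xf0  N=1 Z=0
after  6: x0=0x65 x1=0xf0 x2=0x3e x3=0x90 x4=0x55 x5=0xf0  N=0 Z=0
after  7: x0=0x65 x1=0xf0 x2=0x7f x3=0x90 x4=0x55 x5=0xf0  N=0 Z=0
after  8: x0=0x65 x1=0xf0 x2=0x7f x3=0x90 x4=0x55 x5=0x9b  N=1 Z=0
after  9: x0=0x65 x1=0xf0 x2=0x7f x3=0x90 x4=0x55 x5=0x60  N=0 Z=0
after 10: x0=0x10 x1=0xf0 x2=0x7f x3=0x90 x4=0x55 x5=0x60  N=0 Z=0
-- IRQ taken; context saved, return-PC = 11 --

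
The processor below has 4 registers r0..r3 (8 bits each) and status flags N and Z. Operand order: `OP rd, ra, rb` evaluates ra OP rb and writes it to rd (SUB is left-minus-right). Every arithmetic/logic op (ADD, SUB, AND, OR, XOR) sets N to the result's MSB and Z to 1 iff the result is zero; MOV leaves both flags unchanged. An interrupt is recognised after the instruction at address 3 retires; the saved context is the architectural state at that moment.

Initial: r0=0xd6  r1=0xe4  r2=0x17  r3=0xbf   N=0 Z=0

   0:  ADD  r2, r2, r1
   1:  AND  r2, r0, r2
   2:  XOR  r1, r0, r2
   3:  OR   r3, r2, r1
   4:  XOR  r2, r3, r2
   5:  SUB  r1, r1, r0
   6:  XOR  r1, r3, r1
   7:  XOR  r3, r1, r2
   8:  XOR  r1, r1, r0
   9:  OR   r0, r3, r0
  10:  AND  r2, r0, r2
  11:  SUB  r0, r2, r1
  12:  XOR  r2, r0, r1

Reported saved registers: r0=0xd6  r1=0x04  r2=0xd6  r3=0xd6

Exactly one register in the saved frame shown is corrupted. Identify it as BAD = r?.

BAD = r2

after  0: r0=0xd6 r1=0xe4 r2=0xfb r3=0xbf  N=1 Z=0
after  1: r0=0xd6 r1=0xe4 r2=0xd2 r3=0xbf  N=1 Z=0
after  2: r0=0xd6 r1=0x04 r2=0xd2 r3=0xbf  N=0 Z=0
after  3: r0=0xd6 r1=0x04 r2=0xd2 r3=0xd6  N=1 Z=0
-- IRQ taken; context saved, return-PC = 4 --
mismatch: r2: reported 0xd6 vs actual 0xd2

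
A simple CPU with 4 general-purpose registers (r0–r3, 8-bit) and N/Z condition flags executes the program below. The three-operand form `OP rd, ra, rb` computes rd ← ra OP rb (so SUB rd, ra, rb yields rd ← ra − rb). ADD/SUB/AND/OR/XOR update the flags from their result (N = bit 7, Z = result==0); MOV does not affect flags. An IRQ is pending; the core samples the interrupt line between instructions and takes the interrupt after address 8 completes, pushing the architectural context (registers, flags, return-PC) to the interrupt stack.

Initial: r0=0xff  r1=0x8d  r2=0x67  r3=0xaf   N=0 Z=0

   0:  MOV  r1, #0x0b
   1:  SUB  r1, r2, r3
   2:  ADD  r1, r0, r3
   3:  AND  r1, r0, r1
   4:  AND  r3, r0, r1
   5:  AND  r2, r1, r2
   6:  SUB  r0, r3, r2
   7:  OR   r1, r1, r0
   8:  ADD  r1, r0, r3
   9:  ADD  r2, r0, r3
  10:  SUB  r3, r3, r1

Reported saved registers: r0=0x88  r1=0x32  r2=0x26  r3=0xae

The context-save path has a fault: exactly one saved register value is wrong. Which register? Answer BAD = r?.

after  0: r0=0xff r1=0x0b r2=0x67 r3=0xaf  N=0 Z=0
after  1: r0=0xff r1=0xb8 r2=0x67 r3=0xaf  N=1 Z=0
after  2: r0=0xff r1=0xae r2=0x67 r3=0xaf  N=1 Z=0
after  3: r0=0xff r1=0xae r2=0x67 r3=0xaf  N=1 Z=0
after  4: r0=0xff r1=0xae r2=0x67 r3=0xae  N=1 Z=0
after  5: r0=0xff r1=0xae r2=0x26 r3=0xae  N=0 Z=0
after  6: r0=0x88 r1=0xae r2=0x26 r3=0xae  N=1 Z=0
after  7: r0=0x88 r1=0xae r2=0x26 r3=0xae  N=1 Z=0
after  8: r0=0x88 r1=0x36 r2=0x26 r3=0xae  N=0 Z=0
-- IRQ taken; context saved, return-PC = 9 --
mismatch: r1: reported 0x32 vs actual 0x36

BAD = r1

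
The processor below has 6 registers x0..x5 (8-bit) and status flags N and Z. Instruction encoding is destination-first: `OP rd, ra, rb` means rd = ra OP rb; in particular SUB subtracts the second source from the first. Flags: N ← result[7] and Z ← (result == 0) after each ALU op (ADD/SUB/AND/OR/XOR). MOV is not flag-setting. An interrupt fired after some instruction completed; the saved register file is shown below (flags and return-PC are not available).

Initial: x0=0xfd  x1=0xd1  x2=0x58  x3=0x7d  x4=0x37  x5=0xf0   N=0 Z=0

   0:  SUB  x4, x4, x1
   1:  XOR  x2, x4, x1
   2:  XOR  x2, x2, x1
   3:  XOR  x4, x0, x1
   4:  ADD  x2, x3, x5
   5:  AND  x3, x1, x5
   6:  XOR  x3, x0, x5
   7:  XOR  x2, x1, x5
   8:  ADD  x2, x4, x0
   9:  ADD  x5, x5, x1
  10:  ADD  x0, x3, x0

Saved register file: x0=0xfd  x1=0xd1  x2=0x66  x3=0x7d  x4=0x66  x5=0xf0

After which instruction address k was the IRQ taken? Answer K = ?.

after  0: x0=0xfd x1=0xd1 x2=0x58 x3=0x7d x4=0x66 x5=0xf0  N=0 Z=0
after  1: x0=0xfd x1=0xd1 x2=0xb7 x3=0x7d x4=0x66 x5=0xf0  N=1 Z=0
after  2: x0=0xfd x1=0xd1 x2=0x66 x3=0x7d x4=0x66 x5=0xf0  N=0 Z=0
-- IRQ taken; context saved, return-PC = 3 --

K = 2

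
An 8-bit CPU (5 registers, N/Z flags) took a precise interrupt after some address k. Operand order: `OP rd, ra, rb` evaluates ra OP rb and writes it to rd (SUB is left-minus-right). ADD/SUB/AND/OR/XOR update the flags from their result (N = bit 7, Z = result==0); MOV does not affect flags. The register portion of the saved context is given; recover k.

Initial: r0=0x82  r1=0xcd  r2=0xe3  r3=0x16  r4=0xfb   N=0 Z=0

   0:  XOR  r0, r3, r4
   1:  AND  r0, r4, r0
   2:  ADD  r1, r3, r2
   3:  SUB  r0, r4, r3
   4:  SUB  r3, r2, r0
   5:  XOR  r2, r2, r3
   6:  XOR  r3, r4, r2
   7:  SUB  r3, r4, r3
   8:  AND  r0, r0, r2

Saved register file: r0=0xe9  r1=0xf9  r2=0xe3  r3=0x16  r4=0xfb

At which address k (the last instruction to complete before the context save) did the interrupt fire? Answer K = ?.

after  0: r0=0xed r1=0xcd r2=0xe3 r3=0x16 r4=0xfb  N=1 Z=0
after  1: r0=0xe9 r1=0xcd r2=0xe3 r3=0x16 r4=0xfb  N=1 Z=0
after  2: r0=0xe9 r1=0xf9 r2=0xe3 r3=0x16 r4=0xfb  N=1 Z=0
-- IRQ taken; context saved, return-PC = 3 --

K = 2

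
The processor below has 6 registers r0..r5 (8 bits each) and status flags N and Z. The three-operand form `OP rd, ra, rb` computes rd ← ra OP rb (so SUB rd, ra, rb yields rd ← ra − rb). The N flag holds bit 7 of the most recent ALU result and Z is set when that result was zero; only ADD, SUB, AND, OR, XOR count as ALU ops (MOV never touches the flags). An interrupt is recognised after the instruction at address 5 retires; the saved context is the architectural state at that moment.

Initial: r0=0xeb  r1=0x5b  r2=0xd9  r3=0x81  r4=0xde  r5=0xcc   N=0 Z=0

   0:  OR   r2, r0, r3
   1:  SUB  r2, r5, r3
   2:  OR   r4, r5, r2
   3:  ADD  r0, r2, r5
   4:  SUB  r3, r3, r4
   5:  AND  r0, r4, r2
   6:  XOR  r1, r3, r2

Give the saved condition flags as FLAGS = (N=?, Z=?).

FLAGS = (N=0, Z=0)

after  0: r0=0xeb r1=0x5b r2=0xeb r3=0x81 r4=0xde r5=0xcc  N=1 Z=0
after  1: r0=0xeb r1=0x5b r2=0x4b r3=0x81 r4=0xde r5=0xcc  N=0 Z=0
after  2: r0=0xeb r1=0x5b r2=0x4b r3=0x81 r4=0xcf r5=0xcc  N=1 Z=0
after  3: r0=0x17 r1=0x5b r2=0x4b r3=0x81 r4=0xcf r5=0xcc  N=0 Z=0
after  4: r0=0x17 r1=0x5b r2=0x4b r3=0xb2 r4=0xcf r5=0xcc  N=1 Z=0
after  5: r0=0x4b r1=0x5b r2=0x4b r3=0xb2 r4=0xcf r5=0xcc  N=0 Z=0
-- IRQ taken; context saved, return-PC = 6 --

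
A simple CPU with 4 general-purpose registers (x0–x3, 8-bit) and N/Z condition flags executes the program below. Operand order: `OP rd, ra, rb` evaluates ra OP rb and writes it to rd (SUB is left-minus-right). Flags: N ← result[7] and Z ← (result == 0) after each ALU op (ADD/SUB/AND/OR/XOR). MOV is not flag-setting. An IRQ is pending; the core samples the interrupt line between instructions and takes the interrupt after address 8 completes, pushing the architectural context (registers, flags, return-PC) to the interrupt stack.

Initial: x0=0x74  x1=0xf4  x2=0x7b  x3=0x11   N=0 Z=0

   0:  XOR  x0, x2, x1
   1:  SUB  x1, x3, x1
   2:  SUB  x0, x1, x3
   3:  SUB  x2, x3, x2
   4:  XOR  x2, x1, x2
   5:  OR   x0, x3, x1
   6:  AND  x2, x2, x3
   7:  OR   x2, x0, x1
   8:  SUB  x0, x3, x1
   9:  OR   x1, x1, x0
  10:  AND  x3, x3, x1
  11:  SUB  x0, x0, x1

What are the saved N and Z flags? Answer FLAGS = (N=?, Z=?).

FLAGS = (N=1, Z=0)

after  0: x0=0x8f x1=0xf4 x2=0x7b x3=0x11  N=1 Z=0
after  1: x0=0x8f x1=0x1d x2=0x7b x3=0x11  N=0 Z=0
after  2: x0=0x0c x1=0x1d x2=0x7b x3=0x11  N=0 Z=0
after  3: x0=0x0c x1=0x1d x2=0x96 x3=0x11  N=1 Z=0
after  4: x0=0x0c x1=0x1d x2=0x8b x3=0x11  N=1 Z=0
after  5: x0=0x1d x1=0x1d x2=0x8b x3=0x11  N=0 Z=0
after  6: x0=0x1d x1=0x1d x2=0x01 x3=0x11  N=0 Z=0
after  7: x0=0x1d x1=0x1d x2=0x1d x3=0x11  N=0 Z=0
after  8: x0=0xf4 x1=0x1d x2=0x1d x3=0x11  N=1 Z=0
-- IRQ taken; context saved, return-PC = 9 --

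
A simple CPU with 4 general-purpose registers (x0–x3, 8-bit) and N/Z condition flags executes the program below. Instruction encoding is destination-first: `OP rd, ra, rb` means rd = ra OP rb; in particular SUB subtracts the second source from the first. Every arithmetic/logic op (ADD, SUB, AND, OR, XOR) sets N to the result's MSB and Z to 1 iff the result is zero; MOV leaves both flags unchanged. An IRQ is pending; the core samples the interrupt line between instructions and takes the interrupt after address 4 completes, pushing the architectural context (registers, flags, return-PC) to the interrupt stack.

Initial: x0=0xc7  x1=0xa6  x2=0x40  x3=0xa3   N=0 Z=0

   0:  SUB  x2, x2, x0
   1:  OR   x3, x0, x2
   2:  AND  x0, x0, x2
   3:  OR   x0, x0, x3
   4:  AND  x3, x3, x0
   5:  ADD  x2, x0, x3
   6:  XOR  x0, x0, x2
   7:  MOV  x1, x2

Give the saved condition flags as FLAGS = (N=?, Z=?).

FLAGS = (N=1, Z=0)

after  0: x0=0xc7 x1=0xa6 x2=0x79 x3=0xa3  N=0 Z=0
after  1: x0=0xc7 x1=0xa6 x2=0x79 x3=0xff  N=1 Z=0
after  2: x0=0x41 x1=0xa6 x2=0x79 x3=0xff  N=0 Z=0
after  3: x0=0xff x1=0xa6 x2=0x79 x3=0xff  N=1 Z=0
after  4: x0=0xff x1=0xa6 x2=0x79 x3=0xff  N=1 Z=0
-- IRQ taken; context saved, return-PC = 5 --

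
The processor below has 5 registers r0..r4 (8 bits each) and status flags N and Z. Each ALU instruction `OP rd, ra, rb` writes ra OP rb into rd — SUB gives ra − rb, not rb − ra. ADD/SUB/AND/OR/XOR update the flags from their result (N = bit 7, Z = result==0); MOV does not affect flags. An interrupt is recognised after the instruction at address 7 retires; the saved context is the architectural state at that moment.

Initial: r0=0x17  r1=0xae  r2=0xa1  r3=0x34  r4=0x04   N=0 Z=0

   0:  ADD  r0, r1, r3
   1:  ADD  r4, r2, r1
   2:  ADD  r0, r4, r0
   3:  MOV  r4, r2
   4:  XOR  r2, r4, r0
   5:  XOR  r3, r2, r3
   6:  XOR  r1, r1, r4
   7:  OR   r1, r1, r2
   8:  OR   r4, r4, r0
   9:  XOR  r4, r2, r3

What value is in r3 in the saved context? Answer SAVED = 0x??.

after  0: r0=0xe2 r1=0xae r2=0xa1 r3=0x34 r4=0x04  N=1 Z=0
after  1: r0=0xe2 r1=0xae r2=0xa1 r3=0x34 r4=0x4f  N=0 Z=0
after  2: r0=0x31 r1=0xae r2=0xa1 r3=0x34 r4=0x4f  N=0 Z=0
after  3: r0=0x31 r1=0xae r2=0xa1 r3=0x34 r4=0xa1  N=0 Z=0
after  4: r0=0x31 r1=0xae r2=0x90 r3=0x34 r4=0xa1  N=1 Z=0
after  5: r0=0x31 r1=0xae r2=0x90 r3=0xa4 r4=0xa1  N=1 Z=0
after  6: r0=0x31 r1=0x0f r2=0x90 r3=0xa4 r4=0xa1  N=0 Z=0
after  7: r0=0x31 r1=0x9f r2=0x90 r3=0xa4 r4=0xa1  N=1 Z=0
-- IRQ taken; context saved, return-PC = 8 --

SAVED = 0xa4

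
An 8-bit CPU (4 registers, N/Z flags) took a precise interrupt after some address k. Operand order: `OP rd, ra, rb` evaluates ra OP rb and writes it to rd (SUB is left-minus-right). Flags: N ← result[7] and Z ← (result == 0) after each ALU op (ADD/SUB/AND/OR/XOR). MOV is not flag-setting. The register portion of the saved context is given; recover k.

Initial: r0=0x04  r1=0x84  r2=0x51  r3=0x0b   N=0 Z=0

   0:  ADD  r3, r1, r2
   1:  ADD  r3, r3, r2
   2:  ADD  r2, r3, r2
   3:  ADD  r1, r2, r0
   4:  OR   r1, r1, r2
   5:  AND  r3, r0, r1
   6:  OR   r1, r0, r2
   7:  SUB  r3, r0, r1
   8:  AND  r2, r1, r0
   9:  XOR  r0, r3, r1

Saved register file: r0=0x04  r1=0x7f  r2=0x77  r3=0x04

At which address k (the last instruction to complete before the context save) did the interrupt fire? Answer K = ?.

after  0: r0=0x04 r1=0x84 r2=0x51 r3=0xd5  N=1 Z=0
after  1: r0=0x04 r1=0x84 r2=0x51 r3=0x26  N=0 Z=0
after  2: r0=0x04 r1=0x84 r2=0x77 r3=0x26  N=0 Z=0
after  3: r0=0x04 r1=0x7b r2=0x77 r3=0x26  N=0 Z=0
after  4: r0=0x04 r1=0x7f r2=0x77 r3=0x26  N=0 Z=0
after  5: r0=0x04 r1=0x7f r2=0x77 r3=0x04  N=0 Z=0
-- IRQ taken; context saved, return-PC = 6 --

K = 5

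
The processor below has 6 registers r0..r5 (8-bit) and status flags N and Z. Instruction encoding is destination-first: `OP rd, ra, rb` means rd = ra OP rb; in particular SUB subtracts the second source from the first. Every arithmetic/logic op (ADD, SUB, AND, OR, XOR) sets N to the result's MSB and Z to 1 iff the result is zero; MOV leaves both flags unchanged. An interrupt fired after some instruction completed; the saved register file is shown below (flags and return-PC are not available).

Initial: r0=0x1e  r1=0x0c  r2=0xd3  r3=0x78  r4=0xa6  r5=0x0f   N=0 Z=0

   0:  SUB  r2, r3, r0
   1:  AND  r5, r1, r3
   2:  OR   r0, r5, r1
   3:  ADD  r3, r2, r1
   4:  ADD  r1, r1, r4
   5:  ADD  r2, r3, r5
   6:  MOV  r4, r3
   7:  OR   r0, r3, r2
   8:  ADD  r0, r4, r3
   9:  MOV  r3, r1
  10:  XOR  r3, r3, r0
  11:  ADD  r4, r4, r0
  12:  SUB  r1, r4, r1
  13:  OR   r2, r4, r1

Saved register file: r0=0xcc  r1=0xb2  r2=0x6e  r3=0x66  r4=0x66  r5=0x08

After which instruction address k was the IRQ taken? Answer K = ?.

after  0: r0=0x1e r1=0x0c r2=0x5a r3=0x78 r4=0xa6 r5=0x0f  N=0 Z=0
after  1: r0=0x1e r1=0x0c r2=0x5a r3=0x78 r4=0xa6 r5=0x08  N=0 Z=0
after  2: r0=0x0c r1=0x0c r2=0x5a r3=0x78 r4=0xa6 r5=0x08  N=0 Z=0
after  3: r0=0x0c r1=0x0c r2=0x5a r3=0x66 r4=0xa6 r5=0x08  N=0 Z=0
after  4: r0=0x0c r1=0xb2 r2=0x5a r3=0x66 r4=0xa6 r5=0x08  N=1 Z=0
after  5: r0=0x0c r1=0xb2 r2=0x6e r3=0x66 r4=0xa6 r5=0x08  N=0 Z=0
after  6: r0=0x0c r1=0xb2 r2=0x6e r3=0x66 r4=0x66 r5=0x08  N=0 Z=0
after  7: r0=0x6e r1=0xb2 r2=0x6e r3=0x66 r4=0x66 r5=0x08  N=0 Z=0
after  8: r0=0xcc r1=0xb2 r2=0x6e r3=0x66 r4=0x66 r5=0x08  N=1 Z=0
-- IRQ taken; context saved, return-PC = 9 --

K = 8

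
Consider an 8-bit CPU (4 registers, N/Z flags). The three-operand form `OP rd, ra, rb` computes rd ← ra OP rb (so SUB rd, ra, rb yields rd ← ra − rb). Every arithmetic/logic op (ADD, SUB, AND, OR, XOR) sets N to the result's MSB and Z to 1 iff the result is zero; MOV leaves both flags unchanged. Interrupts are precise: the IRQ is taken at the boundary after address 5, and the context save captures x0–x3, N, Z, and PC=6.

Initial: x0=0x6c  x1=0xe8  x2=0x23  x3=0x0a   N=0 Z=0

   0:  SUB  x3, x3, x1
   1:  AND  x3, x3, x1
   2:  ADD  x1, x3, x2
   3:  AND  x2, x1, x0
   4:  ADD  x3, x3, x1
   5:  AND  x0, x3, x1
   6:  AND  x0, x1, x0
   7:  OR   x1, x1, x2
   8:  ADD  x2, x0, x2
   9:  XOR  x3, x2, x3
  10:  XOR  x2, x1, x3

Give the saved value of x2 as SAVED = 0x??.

SAVED = 0x40

after  0: x0=0x6c x1=0xe8 x2=0x23 x3=0x22  N=0 Z=0
after  1: x0=0x6c x1=0xe8 x2=0x23 x3=0x20  N=0 Z=0
after  2: x0=0x6c x1=0x43 x2=0x23 x3=0x20  N=0 Z=0
after  3: x0=0x6c x1=0x43 x2=0x40 x3=0x20  N=0 Z=0
after  4: x0=0x6c x1=0x43 x2=0x40 x3=0x63  N=0 Z=0
after  5: x0=0x43 x1=0x43 x2=0x40 x3=0x63  N=0 Z=0
-- IRQ taken; context saved, return-PC = 6 --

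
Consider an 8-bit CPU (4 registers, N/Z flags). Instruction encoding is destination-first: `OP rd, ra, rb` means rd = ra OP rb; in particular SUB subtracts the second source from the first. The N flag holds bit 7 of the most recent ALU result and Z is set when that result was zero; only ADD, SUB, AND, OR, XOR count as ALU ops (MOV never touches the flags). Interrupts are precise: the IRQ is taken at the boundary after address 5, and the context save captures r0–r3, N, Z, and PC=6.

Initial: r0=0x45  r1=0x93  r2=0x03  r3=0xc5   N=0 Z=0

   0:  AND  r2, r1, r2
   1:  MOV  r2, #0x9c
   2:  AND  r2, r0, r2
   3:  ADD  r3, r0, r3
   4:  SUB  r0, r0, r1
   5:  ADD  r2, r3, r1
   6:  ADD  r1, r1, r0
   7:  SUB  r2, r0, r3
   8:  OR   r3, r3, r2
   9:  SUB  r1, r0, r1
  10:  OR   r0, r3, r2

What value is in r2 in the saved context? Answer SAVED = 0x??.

after  0: r0=0x45 r1=0x93 r2=0x03 r3=0xc5  N=0 Z=0
after  1: r0=0x45 r1=0x93 r2=0x9c r3=0xc5  N=0 Z=0
after  2: r0=0x45 r1=0x93 r2=0x04 r3=0xc5  N=0 Z=0
after  3: r0=0x45 r1=0x93 r2=0x04 r3=0x0a  N=0 Z=0
after  4: r0=0xb2 r1=0x93 r2=0x04 r3=0x0a  N=1 Z=0
after  5: r0=0xb2 r1=0x93 r2=0x9d r3=0x0a  N=1 Z=0
-- IRQ taken; context saved, return-PC = 6 --

SAVED = 0x9d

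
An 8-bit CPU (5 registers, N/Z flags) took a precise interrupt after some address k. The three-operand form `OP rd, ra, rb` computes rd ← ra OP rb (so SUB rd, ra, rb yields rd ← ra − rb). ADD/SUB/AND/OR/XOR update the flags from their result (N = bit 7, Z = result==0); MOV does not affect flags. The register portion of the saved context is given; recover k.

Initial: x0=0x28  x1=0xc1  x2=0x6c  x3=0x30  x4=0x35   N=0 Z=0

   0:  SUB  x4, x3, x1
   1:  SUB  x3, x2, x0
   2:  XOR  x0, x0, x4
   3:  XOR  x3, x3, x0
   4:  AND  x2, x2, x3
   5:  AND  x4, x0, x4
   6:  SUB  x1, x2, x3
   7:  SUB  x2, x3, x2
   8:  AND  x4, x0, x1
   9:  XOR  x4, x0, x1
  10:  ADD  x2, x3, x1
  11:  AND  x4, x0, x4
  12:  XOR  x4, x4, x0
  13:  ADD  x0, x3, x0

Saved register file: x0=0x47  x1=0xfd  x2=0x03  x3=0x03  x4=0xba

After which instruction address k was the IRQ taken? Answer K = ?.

K = 9

after  0: x0=0x28 x1=0xc1 x2=0x6c x3=0x30 x4=0x6f  N=0 Z=0
after  1: x0=0x28 x1=0xc1 x2=0x6c x3=0x44 x4=0x6f  N=0 Z=0
after  2: x0=0x47 x1=0xc1 x2=0x6c x3=0x44 x4=0x6f  N=0 Z=0
after  3: x0=0x47 x1=0xc1 x2=0x6c x3=0x03 x4=0x6f  N=0 Z=0
after  4: x0=0x47 x1=0xc1 x2=0x00 x3=0x03 x4=0x6f  N=0 Z=1
after  5: x0=0x47 x1=0xc1 x2=0x00 x3=0x03 x4=0x47  N=0 Z=0
after  6: x0=0x47 x1=0xfd x2=0x00 x3=0x03 x4=0x47  N=1 Z=0
after  7: x0=0x47 x1=0xfd x2=0x03 x3=0x03 x4=0x47  N=0 Z=0
after  8: x0=0x47 x1=0xfd x2=0x03 x3=0x03 x4=0x45  N=0 Z=0
after  9: x0=0x47 x1=0xfd x2=0x03 x3=0x03 x4=0xba  N=1 Z=0
-- IRQ taken; context saved, return-PC = 10 --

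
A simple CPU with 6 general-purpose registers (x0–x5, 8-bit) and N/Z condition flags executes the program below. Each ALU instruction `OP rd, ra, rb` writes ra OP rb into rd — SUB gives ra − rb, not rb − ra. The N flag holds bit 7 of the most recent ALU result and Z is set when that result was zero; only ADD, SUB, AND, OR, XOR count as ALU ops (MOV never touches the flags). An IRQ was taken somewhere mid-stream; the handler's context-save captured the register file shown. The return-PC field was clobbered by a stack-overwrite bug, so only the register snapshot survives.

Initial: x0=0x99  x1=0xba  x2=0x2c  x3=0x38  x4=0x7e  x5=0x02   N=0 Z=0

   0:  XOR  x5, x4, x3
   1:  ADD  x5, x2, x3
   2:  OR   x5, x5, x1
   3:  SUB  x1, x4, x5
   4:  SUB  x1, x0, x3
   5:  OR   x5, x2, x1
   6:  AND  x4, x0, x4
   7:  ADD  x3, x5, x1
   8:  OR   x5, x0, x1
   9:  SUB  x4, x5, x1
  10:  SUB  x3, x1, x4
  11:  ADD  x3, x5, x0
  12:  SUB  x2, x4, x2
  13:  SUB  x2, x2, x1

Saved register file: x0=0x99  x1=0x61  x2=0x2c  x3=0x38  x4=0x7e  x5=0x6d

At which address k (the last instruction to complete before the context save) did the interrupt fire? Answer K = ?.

after  0: x0=0x99 x1=0xba x2=0x2c x3=0x38 x4=0x7e x5=0x46  N=0 Z=0
after  1: x0=0x99 x1=0xba x2=0x2c x3=0x38 x4=0x7e x5=0x64  N=0 Z=0
after  2: x0=0x99 x1=0xba x2=0x2c x3=0x38 x4=0x7e x5=0xfe  N=1 Z=0
after  3: x0=0x99 x1=0x80 x2=0x2c x3=0x38 x4=0x7e x5=0xfe  N=1 Z=0
after  4: x0=0x99 x1=0x61 x2=0x2c x3=0x38 x4=0x7e x5=0xfe  N=0 Z=0
after  5: x0=0x99 x1=0x61 x2=0x2c x3=0x38 x4=0x7e x5=0x6d  N=0 Z=0
-- IRQ taken; context saved, return-PC = 6 --

K = 5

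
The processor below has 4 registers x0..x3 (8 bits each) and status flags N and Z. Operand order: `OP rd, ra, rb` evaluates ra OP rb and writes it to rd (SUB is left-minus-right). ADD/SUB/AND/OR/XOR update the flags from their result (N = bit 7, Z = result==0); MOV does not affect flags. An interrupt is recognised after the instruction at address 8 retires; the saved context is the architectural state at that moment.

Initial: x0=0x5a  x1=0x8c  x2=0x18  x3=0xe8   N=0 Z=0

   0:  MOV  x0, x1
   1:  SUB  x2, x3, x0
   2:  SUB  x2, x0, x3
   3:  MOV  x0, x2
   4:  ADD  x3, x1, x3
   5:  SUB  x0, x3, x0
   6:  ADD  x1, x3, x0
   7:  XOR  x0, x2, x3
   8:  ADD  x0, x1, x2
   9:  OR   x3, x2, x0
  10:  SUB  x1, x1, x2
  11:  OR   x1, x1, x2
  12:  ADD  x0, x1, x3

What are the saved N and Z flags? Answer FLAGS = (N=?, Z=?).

after  0: x0=0x8c x1=0x8c x2=0x18 x3=0xe8  N=0 Z=0
after  1: x0=0x8c x1=0x8c x2=0x5c x3=0xe8  N=0 Z=0
after  2: x0=0x8c x1=0x8c x2=0xa4 x3=0xe8  N=1 Z=0
after  3: x0=0xa4 x1=0x8c x2=0xa4 x3=0xe8  N=1 Z=0
after  4: x0=0xa4 x1=0x8c x2=0xa4 x3=0x74  N=0 Z=0
after  5: x0=0xd0 x1=0x8c x2=0xa4 x3=0x74  N=1 Z=0
after  6: x0=0xd0 x1=0x44 x2=0xa4 x3=0x74  N=0 Z=0
after  7: x0=0xd0 x1=0x44 x2=0xa4 x3=0x74  N=1 Z=0
after  8: x0=0xe8 x1=0x44 x2=0xa4 x3=0x74  N=1 Z=0
-- IRQ taken; context saved, return-PC = 9 --

FLAGS = (N=1, Z=0)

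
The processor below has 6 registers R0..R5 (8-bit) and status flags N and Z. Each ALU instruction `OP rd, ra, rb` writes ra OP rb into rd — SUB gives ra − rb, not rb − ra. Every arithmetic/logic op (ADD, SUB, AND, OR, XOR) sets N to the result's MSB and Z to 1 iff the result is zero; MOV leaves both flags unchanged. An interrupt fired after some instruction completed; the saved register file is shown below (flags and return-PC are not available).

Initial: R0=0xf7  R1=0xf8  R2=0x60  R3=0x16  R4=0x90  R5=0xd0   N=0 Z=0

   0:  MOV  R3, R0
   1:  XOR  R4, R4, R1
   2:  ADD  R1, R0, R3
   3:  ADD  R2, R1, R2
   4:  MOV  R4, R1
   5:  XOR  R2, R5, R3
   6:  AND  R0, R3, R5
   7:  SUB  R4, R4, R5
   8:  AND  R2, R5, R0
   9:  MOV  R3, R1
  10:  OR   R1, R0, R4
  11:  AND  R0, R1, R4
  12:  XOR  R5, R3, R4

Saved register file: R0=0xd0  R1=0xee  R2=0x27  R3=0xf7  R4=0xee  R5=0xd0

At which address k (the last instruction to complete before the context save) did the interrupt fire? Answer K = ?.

after  0: R0=0xf7 R1=0xf8 R2=0x60 R3=0xf7 R4=0x90 R5=0xd0  N=0 Z=0
after  1: R0=0xf7 R1=0xf8 R2=0x60 R3=0xf7 R4=0x68 R5=0xd0  N=0 Z=0
after  2: R0=0xf7 R1=0xee R2=0x60 R3=0xf7 R4=0x68 R5=0xd0  N=1 Z=0
after  3: R0=0xf7 R1=0xee R2=0x4e R3=0xf7 R4=0x68 R5=0xd0  N=0 Z=0
after  4: R0=0xf7 R1=0xee R2=0x4e R3=0xf7 R4=0xee R5=0xd0  N=0 Z=0
after  5: R0=0xf7 R1=0xee R2=0x27 R3=0xf7 R4=0xee R5=0xd0  N=0 Z=0
after  6: R0=0xd0 R1=0xee R2=0x27 R3=0xf7 R4=0xee R5=0xd0  N=1 Z=0
-- IRQ taken; context saved, return-PC = 7 --

K = 6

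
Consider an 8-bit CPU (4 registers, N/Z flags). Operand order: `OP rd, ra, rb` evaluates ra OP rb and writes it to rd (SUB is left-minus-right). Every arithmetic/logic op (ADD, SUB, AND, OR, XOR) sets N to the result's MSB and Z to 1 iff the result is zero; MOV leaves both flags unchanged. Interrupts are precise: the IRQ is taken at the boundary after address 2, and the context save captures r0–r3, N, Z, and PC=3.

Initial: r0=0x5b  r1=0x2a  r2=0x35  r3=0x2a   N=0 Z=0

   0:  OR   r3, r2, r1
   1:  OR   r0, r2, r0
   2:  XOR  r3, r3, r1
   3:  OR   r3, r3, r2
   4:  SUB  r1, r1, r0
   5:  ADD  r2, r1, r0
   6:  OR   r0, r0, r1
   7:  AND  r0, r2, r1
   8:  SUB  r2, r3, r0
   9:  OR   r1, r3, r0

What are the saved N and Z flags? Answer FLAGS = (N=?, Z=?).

FLAGS = (N=0, Z=0)

after  0: r0=0x5b r1=0x2a r2=0x35 r3=0x3f  N=0 Z=0
after  1: r0=0x7f r1=0x2a r2=0x35 r3=0x3f  N=0 Z=0
after  2: r0=0x7f r1=0x2a r2=0x35 r3=0x15  N=0 Z=0
-- IRQ taken; context saved, return-PC = 3 --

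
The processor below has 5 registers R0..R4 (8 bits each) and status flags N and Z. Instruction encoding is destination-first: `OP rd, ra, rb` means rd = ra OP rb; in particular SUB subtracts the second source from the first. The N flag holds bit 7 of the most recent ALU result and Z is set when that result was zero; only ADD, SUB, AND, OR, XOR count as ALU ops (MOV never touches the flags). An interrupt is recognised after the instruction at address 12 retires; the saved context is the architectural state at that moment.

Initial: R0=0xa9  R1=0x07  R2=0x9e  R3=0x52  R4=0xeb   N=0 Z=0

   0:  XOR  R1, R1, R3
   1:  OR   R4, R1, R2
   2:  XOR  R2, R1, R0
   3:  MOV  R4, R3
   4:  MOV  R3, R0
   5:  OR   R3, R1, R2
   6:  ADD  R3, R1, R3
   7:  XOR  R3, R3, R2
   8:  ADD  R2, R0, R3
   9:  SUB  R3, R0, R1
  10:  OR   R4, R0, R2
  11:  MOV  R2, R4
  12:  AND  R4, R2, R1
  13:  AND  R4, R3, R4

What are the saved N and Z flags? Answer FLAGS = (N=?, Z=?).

after  0: R0=0xa9 R1=0x55 R2=0x9e R3=0x52 R4=0xeb  N=0 Z=0
after  1: R0=0xa9 R1=0x55 R2=0x9e R3=0x52 R4=0xdf  N=1 Z=0
after  2: R0=0xa9 R1=0x55 R2=0xfc R3=0x52 R4=0xdf  N=1 Z=0
after  3: R0=0xa9 R1=0x55 R2=0xfc R3=0x52 R4=0x52  N=1 Z=0
after  4: R0=0xa9 R1=0x55 R2=0xfc R3=0xa9 R4=0x52  N=1 Z=0
after  5: R0=0xa9 R1=0x55 R2=0xfc R3=0xfd R4=0x52  N=1 Z=0
after  6: R0=0xa9 R1=0x55 R2=0xfc R3=0x52 R4=0x52  N=0 Z=0
after  7: R0=0xa9 R1=0x55 R2=0xfc R3=0xae R4=0x52  N=1 Z=0
after  8: R0=0xa9 R1=0x55 R2=0x57 R3=0xae R4=0x52  N=0 Z=0
after  9: R0=0xa9 R1=0x55 R2=0x57 R3=0x54 R4=0x52  N=0 Z=0
after 10: R0=0xa9 R1=0x55 R2=0x57 R3=0x54 R4=0xff  N=1 Z=0
after 11: R0=0xa9 R1=0x55 R2=0xff R3=0x54 R4=0xff  N=1 Z=0
after 12: R0=0xa9 R1=0x55 R2=0xff R3=0x54 R4=0x55  N=0 Z=0
-- IRQ taken; context saved, return-PC = 13 --

FLAGS = (N=0, Z=0)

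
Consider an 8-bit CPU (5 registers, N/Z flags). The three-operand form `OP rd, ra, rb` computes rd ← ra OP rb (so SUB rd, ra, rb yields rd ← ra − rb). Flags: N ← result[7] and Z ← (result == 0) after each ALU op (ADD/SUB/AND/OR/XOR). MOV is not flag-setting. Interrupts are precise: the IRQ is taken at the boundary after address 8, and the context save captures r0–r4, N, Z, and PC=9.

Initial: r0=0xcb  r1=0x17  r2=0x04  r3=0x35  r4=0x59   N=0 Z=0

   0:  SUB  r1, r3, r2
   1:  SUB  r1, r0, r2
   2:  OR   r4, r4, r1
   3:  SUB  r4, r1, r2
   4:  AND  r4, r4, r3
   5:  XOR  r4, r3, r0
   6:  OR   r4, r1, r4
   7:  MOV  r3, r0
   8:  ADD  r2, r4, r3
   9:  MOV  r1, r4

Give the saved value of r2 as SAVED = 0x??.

SAVED = 0xca

after  0: r0=0xcb r1=0x31 r2=0x04 r3=0x35 r4=0x59  N=0 Z=0
after  1: r0=0xcb r1=0xc7 r2=0x04 r3=0x35 r4=0x59  N=1 Z=0
after  2: r0=0xcb r1=0xc7 r2=0x04 r3=0x35 r4=0xdf  N=1 Z=0
after  3: r0=0xcb r1=0xc7 r2=0x04 r3=0x35 r4=0xc3  N=1 Z=0
after  4: r0=0xcb r1=0xc7 r2=0x04 r3=0x35 r4=0x01  N=0 Z=0
after  5: r0=0xcb r1=0xc7 r2=0x04 r3=0x35 r4=0xfe  N=1 Z=0
after  6: r0=0xcb r1=0xc7 r2=0x04 r3=0x35 r4=0xff  N=1 Z=0
after  7: r0=0xcb r1=0xc7 r2=0x04 r3=0xcb r4=0xff  N=1 Z=0
after  8: r0=0xcb r1=0xc7 r2=0xca r3=0xcb r4=0xff  N=1 Z=0
-- IRQ taken; context saved, return-PC = 9 --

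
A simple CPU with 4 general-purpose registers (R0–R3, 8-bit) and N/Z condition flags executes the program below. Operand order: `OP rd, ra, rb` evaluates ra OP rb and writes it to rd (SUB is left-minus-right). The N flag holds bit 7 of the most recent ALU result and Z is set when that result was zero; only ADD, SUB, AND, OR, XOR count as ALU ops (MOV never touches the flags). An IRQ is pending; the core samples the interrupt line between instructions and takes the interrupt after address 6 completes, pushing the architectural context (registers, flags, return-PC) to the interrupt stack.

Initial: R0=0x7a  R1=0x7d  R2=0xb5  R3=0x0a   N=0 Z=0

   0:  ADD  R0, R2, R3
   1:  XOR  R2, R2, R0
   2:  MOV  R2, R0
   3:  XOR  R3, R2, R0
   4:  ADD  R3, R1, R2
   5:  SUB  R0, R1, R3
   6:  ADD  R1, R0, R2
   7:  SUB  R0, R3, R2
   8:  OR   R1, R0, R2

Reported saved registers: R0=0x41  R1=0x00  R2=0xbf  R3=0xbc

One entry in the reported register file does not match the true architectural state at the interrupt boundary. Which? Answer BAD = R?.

BAD = R3

after  0: R0=0xbf R1=0x7d R2=0xb5 R3=0x0a  N=1 Z=0
after  1: R0=0xbf R1=0x7d R2=0x0a R3=0x0a  N=0 Z=0
after  2: R0=0xbf R1=0x7d R2=0xbf R3=0x0a  N=0 Z=0
after  3: R0=0xbf R1=0x7d R2=0xbf R3=0x00  N=0 Z=1
after  4: R0=0xbf R1=0x7d R2=0xbf R3=0x3c  N=0 Z=0
after  5: R0=0x41 R1=0x7d R2=0xbf R3=0x3c  N=0 Z=0
after  6: R0=0x41 R1=0x00 R2=0xbf R3=0x3c  N=0 Z=1
-- IRQ taken; context saved, return-PC = 7 --
mismatch: R3: reported 0xbc vs actual 0x3c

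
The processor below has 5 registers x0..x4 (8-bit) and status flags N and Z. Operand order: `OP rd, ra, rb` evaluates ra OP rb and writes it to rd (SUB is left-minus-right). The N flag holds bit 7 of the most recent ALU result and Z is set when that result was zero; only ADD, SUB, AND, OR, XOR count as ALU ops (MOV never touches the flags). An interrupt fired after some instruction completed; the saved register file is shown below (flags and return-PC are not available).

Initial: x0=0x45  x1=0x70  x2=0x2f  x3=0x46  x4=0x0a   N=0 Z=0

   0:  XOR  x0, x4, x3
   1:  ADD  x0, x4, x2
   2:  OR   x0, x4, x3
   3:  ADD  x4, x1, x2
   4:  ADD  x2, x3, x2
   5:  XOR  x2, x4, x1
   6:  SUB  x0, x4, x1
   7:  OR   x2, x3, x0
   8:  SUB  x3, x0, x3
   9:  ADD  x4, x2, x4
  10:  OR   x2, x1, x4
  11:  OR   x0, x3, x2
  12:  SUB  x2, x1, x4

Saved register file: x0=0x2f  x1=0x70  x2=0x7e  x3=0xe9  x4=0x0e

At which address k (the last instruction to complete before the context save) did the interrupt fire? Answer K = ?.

K = 10

after  0: x0=0x4c x1=0x70 x2=0x2f x3=0x46 x4=0x0a  N=0 Z=0
after  1: x0=0x39 x1=0x70 x2=0x2f x3=0x46 x4=0x0a  N=0 Z=0
after  2: x0=0x4e x1=0x70 x2=0x2f x3=0x46 x4=0x0a  N=0 Z=0
after  3: x0=0x4e x1=0x70 x2=0x2f x3=0x46 x4=0x9f  N=1 Z=0
after  4: x0=0x4e x1=0x70 x2=0x75 x3=0x46 x4=0x9f  N=0 Z=0
after  5: x0=0x4e x1=0x70 x2=0xef x3=0x46 x4=0x9f  N=1 Z=0
after  6: x0=0x2f x1=0x70 x2=0xef x3=0x46 x4=0x9f  N=0 Z=0
after  7: x0=0x2f x1=0x70 x2=0x6f x3=0x46 x4=0x9f  N=0 Z=0
after  8: x0=0x2f x1=0x70 x2=0x6f x3=0xe9 x4=0x9f  N=1 Z=0
after  9: x0=0x2f x1=0x70 x2=0x6f x3=0xe9 x4=0x0e  N=0 Z=0
after 10: x0=0x2f x1=0x70 x2=0x7e x3=0xe9 x4=0x0e  N=0 Z=0
-- IRQ taken; context saved, return-PC = 11 --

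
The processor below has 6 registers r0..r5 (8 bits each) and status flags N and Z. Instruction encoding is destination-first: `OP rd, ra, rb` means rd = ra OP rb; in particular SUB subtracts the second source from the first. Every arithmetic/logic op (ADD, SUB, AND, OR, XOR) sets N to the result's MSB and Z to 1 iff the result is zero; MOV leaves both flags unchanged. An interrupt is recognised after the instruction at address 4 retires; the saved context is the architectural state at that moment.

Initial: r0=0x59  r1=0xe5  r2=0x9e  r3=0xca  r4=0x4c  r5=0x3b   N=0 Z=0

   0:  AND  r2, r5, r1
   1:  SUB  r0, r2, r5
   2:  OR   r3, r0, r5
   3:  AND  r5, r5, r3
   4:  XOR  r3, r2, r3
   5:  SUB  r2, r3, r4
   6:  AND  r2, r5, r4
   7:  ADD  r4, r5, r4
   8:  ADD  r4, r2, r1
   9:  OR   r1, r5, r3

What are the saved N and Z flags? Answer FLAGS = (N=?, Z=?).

FLAGS = (N=1, Z=0)

after  0: r0=0x59 r1=0xe5 r2=0x21 r3=0xca r4=0x4c r5=0x3b  N=0 Z=0
after  1: r0=0xe6 r1=0xe5 r2=0x21 r3=0xca r4=0x4c r5=0x3b  N=1 Z=0
after  2: r0=0xe6 r1=0xe5 r2=0x21 r3=0xff r4=0x4c r5=0x3b  N=1 Z=0
after  3: r0=0xe6 r1=0xe5 r2=0x21 r3=0xff r4=0x4c r5=0x3b  N=0 Z=0
after  4: r0=0xe6 r1=0xe5 r2=0x21 r3=0xde r4=0x4c r5=0x3b  N=1 Z=0
-- IRQ taken; context saved, return-PC = 5 --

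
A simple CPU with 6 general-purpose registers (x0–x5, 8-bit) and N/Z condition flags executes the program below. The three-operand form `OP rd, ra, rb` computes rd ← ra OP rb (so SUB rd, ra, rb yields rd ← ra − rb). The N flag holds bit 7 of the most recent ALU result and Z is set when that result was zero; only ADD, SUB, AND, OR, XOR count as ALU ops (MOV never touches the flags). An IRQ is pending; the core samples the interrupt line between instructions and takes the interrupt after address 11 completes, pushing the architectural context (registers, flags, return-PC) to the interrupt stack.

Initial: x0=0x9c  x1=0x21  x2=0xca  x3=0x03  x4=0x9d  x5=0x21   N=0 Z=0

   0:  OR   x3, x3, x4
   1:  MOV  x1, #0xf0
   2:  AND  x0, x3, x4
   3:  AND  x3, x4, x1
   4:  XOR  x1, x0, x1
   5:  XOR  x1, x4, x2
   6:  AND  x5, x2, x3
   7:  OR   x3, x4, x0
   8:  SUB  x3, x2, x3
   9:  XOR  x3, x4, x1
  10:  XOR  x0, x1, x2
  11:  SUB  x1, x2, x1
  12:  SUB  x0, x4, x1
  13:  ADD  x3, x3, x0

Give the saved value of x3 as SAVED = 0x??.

SAVED = 0xca

after  0: x0=0x9c x1=0x21 x2=0xca x3=0x9f x4=0x9d x5=0x21  N=1 Z=0
after  1: x0=0x9c x1=0xf0 x2=0xca x3=0x9f x4=0x9d x5=0x21  N=1 Z=0
after  2: x0=0x9d x1=0xf0 x2=0xca x3=0x9f x4=0x9d x5=0x21  N=1 Z=0
after  3: x0=0x9d x1=0xf0 x2=0xca x3=0x90 x4=0x9d x5=0x21  N=1 Z=0
after  4: x0=0x9d x1=0x6d x2=0xca x3=0x90 x4=0x9d x5=0x21  N=0 Z=0
after  5: x0=0x9d x1=0x57 x2=0xca x3=0x90 x4=0x9d x5=0x21  N=0 Z=0
after  6: x0=0x9d x1=0x57 x2=0xca x3=0x90 x4=0x9d x5=0x80  N=1 Z=0
after  7: x0=0x9d x1=0x57 x2=0xca x3=0x9d x4=0x9d x5=0x80  N=1 Z=0
after  8: x0=0x9d x1=0x57 x2=0xca x3=0x2d x4=0x9d x5=0x80  N=0 Z=0
after  9: x0=0x9d x1=0x57 x2=0xca x3=0xca x4=0x9d x5=0x80  N=1 Z=0
after 10: x0=0x9d x1=0x57 x2=0xca x3=0xca x4=0x9d x5=0x80  N=1 Z=0
after 11: x0=0x9d x1=0x73 x2=0xca x3=0xca x4=0x9d x5=0x80  N=0 Z=0
-- IRQ taken; context saved, return-PC = 12 --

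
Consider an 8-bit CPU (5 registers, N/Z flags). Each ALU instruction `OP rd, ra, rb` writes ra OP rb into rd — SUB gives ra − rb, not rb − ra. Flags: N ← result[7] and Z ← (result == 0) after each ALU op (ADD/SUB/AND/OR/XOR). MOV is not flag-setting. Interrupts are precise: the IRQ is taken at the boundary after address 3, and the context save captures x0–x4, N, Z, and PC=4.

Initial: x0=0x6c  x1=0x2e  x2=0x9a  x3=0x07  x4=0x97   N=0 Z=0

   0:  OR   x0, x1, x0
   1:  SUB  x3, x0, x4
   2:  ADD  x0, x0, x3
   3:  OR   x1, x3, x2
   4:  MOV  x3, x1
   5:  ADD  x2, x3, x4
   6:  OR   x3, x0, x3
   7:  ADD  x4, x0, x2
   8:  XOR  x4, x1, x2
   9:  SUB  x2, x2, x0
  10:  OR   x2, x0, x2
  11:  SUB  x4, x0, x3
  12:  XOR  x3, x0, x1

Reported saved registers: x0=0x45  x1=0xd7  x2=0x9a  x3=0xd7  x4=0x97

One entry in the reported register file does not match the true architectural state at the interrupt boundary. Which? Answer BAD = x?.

after  0: x0=0x6e x1=0x2e x2=0x9a x3=0x07 x4=0x97  N=0 Z=0
after  1: x0=0x6e x1=0x2e x2=0x9a x3=0xd7 x4=0x97  N=1 Z=0
after  2: x0=0x45 x1=0x2e x2=0x9a x3=0xd7 x4=0x97  N=0 Z=0
after  3: x0=0x45 x1=0xdf x2=0x9a x3=0xd7 x4=0x97  N=1 Z=0
-- IRQ taken; context saved, return-PC = 4 --
mismatch: x1: reported 0xd7 vs actual 0xdf

BAD = x1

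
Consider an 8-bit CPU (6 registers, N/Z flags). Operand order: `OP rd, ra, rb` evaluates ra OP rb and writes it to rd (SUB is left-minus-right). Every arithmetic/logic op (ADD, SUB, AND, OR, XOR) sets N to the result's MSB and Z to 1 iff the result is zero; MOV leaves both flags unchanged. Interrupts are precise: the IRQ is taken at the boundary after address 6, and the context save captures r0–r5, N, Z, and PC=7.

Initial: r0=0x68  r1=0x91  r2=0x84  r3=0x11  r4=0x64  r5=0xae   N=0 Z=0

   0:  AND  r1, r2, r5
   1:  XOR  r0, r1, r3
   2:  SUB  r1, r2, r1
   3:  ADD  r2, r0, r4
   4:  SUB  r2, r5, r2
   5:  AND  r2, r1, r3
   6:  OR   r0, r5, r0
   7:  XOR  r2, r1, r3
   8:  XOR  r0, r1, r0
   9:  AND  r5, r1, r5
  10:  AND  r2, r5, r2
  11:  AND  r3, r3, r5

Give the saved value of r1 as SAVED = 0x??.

after  0: r0=0x68 r1=0x84 r2=0x84 r3=0x11 r4=0x64 r5=0xae  N=1 Z=0
after  1: r0=0x95 r1=0x84 r2=0x84 r3=0x11 r4=0x64 r5=0xae  N=1 Z=0
after  2: r0=0x95 r1=0x00 r2=0x84 r3=0x11 r4=0x64 r5=0xae  N=0 Z=1
after  3: r0=0x95 r1=0x00 r2=0xf9 r3=0x11 r4=0x64 r5=0xae  N=1 Z=0
after  4: r0=0x95 r1=0x00 r2=0xb5 r3=0x11 r4=0x64 r5=0xae  N=1 Z=0
after  5: r0=0x95 r1=0x00 r2=0x00 r3=0x11 r4=0x64 r5=0xae  N=0 Z=1
after  6: r0=0xbf r1=0x00 r2=0x00 r3=0x11 r4=0x64 r5=0xae  N=1 Z=0
-- IRQ taken; context saved, return-PC = 7 --

SAVED = 0x00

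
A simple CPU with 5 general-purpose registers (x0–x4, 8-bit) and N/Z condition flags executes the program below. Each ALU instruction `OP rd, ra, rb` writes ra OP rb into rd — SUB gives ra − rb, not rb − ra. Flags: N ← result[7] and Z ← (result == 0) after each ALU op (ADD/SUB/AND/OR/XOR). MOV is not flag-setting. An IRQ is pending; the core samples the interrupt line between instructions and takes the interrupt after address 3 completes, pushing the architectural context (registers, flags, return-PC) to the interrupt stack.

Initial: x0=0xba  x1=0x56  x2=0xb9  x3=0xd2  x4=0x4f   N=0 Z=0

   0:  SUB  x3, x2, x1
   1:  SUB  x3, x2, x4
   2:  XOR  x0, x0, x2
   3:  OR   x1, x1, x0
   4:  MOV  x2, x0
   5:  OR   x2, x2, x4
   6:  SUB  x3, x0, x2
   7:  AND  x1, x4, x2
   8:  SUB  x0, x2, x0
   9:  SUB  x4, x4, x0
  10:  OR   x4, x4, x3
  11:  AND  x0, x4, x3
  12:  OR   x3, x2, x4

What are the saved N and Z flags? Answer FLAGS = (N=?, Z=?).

after  0: x0=0xba x1=0x56 x2=0xb9 x3=0x63 x4=0x4f  N=0 Z=0
after  1: x0=0xba x1=0x56 x2=0xb9 x3=0x6a x4=0x4f  N=0 Z=0
after  2: x0=0x03 x1=0x56 x2=0xb9 x3=0x6a x4=0x4f  N=0 Z=0
after  3: x0=0x03 x1=0x57 x2=0xb9 x3=0x6a x4=0x4f  N=0 Z=0
-- IRQ taken; context saved, return-PC = 4 --

FLAGS = (N=0, Z=0)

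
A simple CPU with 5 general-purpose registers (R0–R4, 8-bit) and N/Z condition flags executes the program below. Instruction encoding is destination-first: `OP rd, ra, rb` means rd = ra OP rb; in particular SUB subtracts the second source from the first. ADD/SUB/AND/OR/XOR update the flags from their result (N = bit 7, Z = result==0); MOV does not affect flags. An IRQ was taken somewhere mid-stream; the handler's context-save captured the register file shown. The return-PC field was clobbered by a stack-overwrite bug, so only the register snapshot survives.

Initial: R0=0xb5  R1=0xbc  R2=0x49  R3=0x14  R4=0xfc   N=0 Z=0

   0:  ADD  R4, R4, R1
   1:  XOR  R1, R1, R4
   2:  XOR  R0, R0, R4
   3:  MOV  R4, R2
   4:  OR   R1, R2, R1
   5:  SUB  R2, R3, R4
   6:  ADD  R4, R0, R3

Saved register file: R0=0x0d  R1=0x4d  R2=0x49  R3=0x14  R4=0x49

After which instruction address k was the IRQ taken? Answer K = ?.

after  0: R0=0xb5 R1=0xbc R2=0x49 R3=0x14 R4=0xb8  N=1 Z=0
after  1: R0=0xb5 R1=0x04 R2=0x49 R3=0x14 R4=0xb8  N=0 Z=0
after  2: R0=0x0d R1=0x04 R2=0x49 R3=0x14 R4=0xb8  N=0 Z=0
after  3: R0=0x0d R1=0x04 R2=0x49 R3=0x14 R4=0x49  N=0 Z=0
after  4: R0=0x0d R1=0x4d R2=0x49 R3=0x14 R4=0x49  N=0 Z=0
-- IRQ taken; context saved, return-PC = 5 --

K = 4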